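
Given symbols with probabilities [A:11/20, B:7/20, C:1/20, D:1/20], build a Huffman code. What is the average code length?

Huffman tree construction:
Combine smallest probabilities repeatedly
Resulting codes:
  A: 1 (length 1)
  B: 01 (length 2)
  C: 000 (length 3)
  D: 001 (length 3)
Average length = Σ p(s) × length(s) = 1.5500 bits


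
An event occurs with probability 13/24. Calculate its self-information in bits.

Information content I(x) = -log₂(p(x))
I = -log₂(13/24) = -log₂(0.5417)
I = 0.8845 bits


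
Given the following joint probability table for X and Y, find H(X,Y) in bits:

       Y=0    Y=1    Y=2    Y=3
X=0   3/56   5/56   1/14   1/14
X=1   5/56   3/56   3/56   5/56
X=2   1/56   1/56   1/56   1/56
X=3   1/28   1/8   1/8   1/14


H(X,Y) = -Σ p(x,y) log₂ p(x,y)
  p(0,0)=3/56: -0.0536 × log₂(0.0536) = 0.2262
  p(0,1)=5/56: -0.0893 × log₂(0.0893) = 0.3112
  p(0,2)=1/14: -0.0714 × log₂(0.0714) = 0.2720
  p(0,3)=1/14: -0.0714 × log₂(0.0714) = 0.2720
  p(1,0)=5/56: -0.0893 × log₂(0.0893) = 0.3112
  p(1,1)=3/56: -0.0536 × log₂(0.0536) = 0.2262
  p(1,2)=3/56: -0.0536 × log₂(0.0536) = 0.2262
  p(1,3)=5/56: -0.0893 × log₂(0.0893) = 0.3112
  p(2,0)=1/56: -0.0179 × log₂(0.0179) = 0.1037
  p(2,1)=1/56: -0.0179 × log₂(0.0179) = 0.1037
  p(2,2)=1/56: -0.0179 × log₂(0.0179) = 0.1037
  p(2,3)=1/56: -0.0179 × log₂(0.0179) = 0.1037
  p(3,0)=1/28: -0.0357 × log₂(0.0357) = 0.1717
  p(3,1)=1/8: -0.1250 × log₂(0.1250) = 0.3750
  p(3,2)=1/8: -0.1250 × log₂(0.1250) = 0.3750
  p(3,3)=1/14: -0.0714 × log₂(0.0714) = 0.2720
H(X,Y) = 3.7646 bits


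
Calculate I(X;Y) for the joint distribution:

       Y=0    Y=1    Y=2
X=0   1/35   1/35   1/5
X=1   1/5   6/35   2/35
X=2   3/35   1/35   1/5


H(X) = 1.5525, H(Y) = 1.5277, H(X,Y) = 2.8087
I(X;Y) = H(X) + H(Y) - H(X,Y) = 0.2715 bits


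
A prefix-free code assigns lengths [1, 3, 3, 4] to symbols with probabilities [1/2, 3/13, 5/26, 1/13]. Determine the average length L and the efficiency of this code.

Average length L = Σ p_i × l_i = 2.0769 bits
Entropy H = 1.7302 bits
Efficiency η = H/L × 100% = 83.31%


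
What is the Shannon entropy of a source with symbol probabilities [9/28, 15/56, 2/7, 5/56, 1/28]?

H(X) = -Σ p(x) log₂ p(x)
  -9/28 × log₂(9/28) = 0.5263
  -15/56 × log₂(15/56) = 0.5091
  -2/7 × log₂(2/7) = 0.5164
  -5/56 × log₂(5/56) = 0.3112
  -1/28 × log₂(1/28) = 0.1717
H(X) = 2.0346 bits


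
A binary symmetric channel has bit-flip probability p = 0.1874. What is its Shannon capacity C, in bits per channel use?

For BSC with error probability p:
C = 1 - H(p) where H(p) is binary entropy
H(0.1874) = -0.1874 × log₂(0.1874) - 0.8126 × log₂(0.8126)
H(p) = 0.6960
C = 1 - 0.6960 = 0.3040 bits/use


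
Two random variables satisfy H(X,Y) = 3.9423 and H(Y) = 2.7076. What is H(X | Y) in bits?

Chain rule: H(X,Y) = H(X|Y) + H(Y)
H(X|Y) = H(X,Y) - H(Y) = 3.9423 - 2.7076 = 1.2347 bits


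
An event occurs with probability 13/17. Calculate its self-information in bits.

Information content I(x) = -log₂(p(x))
I = -log₂(13/17) = -log₂(0.7647)
I = 0.3870 bits


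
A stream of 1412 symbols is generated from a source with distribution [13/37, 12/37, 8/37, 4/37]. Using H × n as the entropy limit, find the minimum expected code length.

Entropy H = 1.8817 bits/symbol
Minimum bits = H × n = 1.8817 × 1412
= 2657.02 bits


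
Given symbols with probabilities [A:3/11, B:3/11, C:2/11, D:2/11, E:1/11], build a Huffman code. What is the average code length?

Huffman tree construction:
Combine smallest probabilities repeatedly
Resulting codes:
  A: 01 (length 2)
  B: 10 (length 2)
  C: 111 (length 3)
  D: 00 (length 2)
  E: 110 (length 3)
Average length = Σ p(s) × length(s) = 2.2727 bits


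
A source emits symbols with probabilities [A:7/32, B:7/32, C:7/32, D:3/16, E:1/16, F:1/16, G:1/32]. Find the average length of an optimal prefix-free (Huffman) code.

Huffman tree construction:
Combine smallest probabilities repeatedly
Resulting codes:
  A: 00 (length 2)
  B: 01 (length 2)
  C: 10 (length 2)
  D: 111 (length 3)
  E: 11011 (length 5)
  F: 1100 (length 4)
  G: 11010 (length 5)
Average length = Σ p(s) × length(s) = 2.5938 bits


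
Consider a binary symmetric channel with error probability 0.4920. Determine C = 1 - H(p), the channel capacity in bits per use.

For BSC with error probability p:
C = 1 - H(p) where H(p) is binary entropy
H(0.4920) = -0.4920 × log₂(0.4920) - 0.5080 × log₂(0.5080)
H(p) = 0.9998
C = 1 - 0.9998 = 0.0002 bits/use


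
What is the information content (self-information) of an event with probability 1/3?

Information content I(x) = -log₂(p(x))
I = -log₂(1/3) = -log₂(0.3333)
I = 1.5850 bits


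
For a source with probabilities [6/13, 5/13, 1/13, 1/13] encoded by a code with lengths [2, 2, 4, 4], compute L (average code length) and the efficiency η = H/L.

Average length L = Σ p_i × l_i = 2.3077 bits
Entropy H = 1.6143 bits
Efficiency η = H/L × 100% = 69.95%


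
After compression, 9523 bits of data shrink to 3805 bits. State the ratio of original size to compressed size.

Compression ratio = Original / Compressed
= 9523 / 3805 = 2.50:1


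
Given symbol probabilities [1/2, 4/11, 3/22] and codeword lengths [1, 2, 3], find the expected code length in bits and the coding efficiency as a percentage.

Average length L = Σ p_i × l_i = 1.6364 bits
Entropy H = 1.4227 bits
Efficiency η = H/L × 100% = 86.94%


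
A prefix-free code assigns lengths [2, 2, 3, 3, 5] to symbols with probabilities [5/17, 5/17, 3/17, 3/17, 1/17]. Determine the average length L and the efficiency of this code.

Average length L = Σ p_i × l_i = 2.5294 bits
Entropy H = 2.1622 bits
Efficiency η = H/L × 100% = 85.48%


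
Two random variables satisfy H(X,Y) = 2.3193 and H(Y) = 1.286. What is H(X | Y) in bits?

Chain rule: H(X,Y) = H(X|Y) + H(Y)
H(X|Y) = H(X,Y) - H(Y) = 2.3193 - 1.286 = 1.0333 bits


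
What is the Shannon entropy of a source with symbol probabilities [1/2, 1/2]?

H(X) = -Σ p(x) log₂ p(x)
  -1/2 × log₂(1/2) = 0.5000
  -1/2 × log₂(1/2) = 0.5000
H(X) = 1.0000 bits


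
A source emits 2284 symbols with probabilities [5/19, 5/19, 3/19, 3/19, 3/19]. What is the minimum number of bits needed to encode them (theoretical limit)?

Entropy H = 2.2751 bits/symbol
Minimum bits = H × n = 2.2751 × 2284
= 5196.30 bits


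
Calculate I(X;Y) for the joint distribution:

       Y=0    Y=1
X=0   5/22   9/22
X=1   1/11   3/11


H(X) = 0.9457, H(Y) = 0.9024, H(X,Y) = 1.8390
I(X;Y) = H(X) + H(Y) - H(X,Y) = 0.0090 bits


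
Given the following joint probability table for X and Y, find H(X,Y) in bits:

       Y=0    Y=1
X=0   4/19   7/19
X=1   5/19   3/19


H(X,Y) = -Σ p(x,y) log₂ p(x,y)
  p(0,0)=4/19: -0.2105 × log₂(0.2105) = 0.4732
  p(0,1)=7/19: -0.3684 × log₂(0.3684) = 0.5307
  p(1,0)=5/19: -0.2632 × log₂(0.2632) = 0.5068
  p(1,1)=3/19: -0.1579 × log₂(0.1579) = 0.4205
H(X,Y) = 1.9313 bits


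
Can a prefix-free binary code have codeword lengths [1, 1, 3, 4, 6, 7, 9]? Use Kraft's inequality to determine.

Kraft inequality: Σ 2^(-l_i) ≤ 1 for prefix-free code
Calculating: 2^(-1) + 2^(-1) + 2^(-3) + 2^(-4) + 2^(-6) + 2^(-7) + 2^(-9)
= 0.5 + 0.5 + 0.125 + 0.0625 + 0.015625 + 0.0078125 + 0.001953125
= 1.2129
Since 1.2129 > 1, prefix-free code does not exist


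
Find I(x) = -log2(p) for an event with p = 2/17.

Information content I(x) = -log₂(p(x))
I = -log₂(2/17) = -log₂(0.1176)
I = 3.0875 bits


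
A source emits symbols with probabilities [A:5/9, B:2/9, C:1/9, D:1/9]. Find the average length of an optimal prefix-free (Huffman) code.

Huffman tree construction:
Combine smallest probabilities repeatedly
Resulting codes:
  A: 1 (length 1)
  B: 00 (length 2)
  C: 010 (length 3)
  D: 011 (length 3)
Average length = Σ p(s) × length(s) = 1.6667 bits


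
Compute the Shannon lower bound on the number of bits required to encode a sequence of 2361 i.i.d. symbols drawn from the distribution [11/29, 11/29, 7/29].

Entropy H = 1.5559 bits/symbol
Minimum bits = H × n = 1.5559 × 2361
= 3673.59 bits


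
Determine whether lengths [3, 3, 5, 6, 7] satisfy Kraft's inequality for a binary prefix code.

Kraft inequality: Σ 2^(-l_i) ≤ 1 for prefix-free code
Calculating: 2^(-3) + 2^(-3) + 2^(-5) + 2^(-6) + 2^(-7)
= 0.125 + 0.125 + 0.03125 + 0.015625 + 0.0078125
= 0.3047
Since 0.3047 ≤ 1, prefix-free code exists


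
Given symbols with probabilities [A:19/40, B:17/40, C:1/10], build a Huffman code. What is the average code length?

Huffman tree construction:
Combine smallest probabilities repeatedly
Resulting codes:
  A: 0 (length 1)
  B: 11 (length 2)
  C: 10 (length 2)
Average length = Σ p(s) × length(s) = 1.5250 bits


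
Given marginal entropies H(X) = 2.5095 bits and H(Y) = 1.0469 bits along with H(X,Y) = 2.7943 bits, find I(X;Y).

I(X;Y) = H(X) + H(Y) - H(X,Y)
I(X;Y) = 2.5095 + 1.0469 - 2.7943 = 0.7621 bits


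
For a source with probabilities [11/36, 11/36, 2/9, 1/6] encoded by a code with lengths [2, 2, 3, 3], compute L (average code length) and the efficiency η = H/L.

Average length L = Σ p_i × l_i = 2.3889 bits
Entropy H = 1.9583 bits
Efficiency η = H/L × 100% = 81.98%


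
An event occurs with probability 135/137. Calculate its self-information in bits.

Information content I(x) = -log₂(p(x))
I = -log₂(135/137) = -log₂(0.9854)
I = 0.0212 bits


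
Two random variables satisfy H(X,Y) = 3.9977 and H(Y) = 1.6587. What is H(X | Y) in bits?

Chain rule: H(X,Y) = H(X|Y) + H(Y)
H(X|Y) = H(X,Y) - H(Y) = 3.9977 - 1.6587 = 2.339 bits


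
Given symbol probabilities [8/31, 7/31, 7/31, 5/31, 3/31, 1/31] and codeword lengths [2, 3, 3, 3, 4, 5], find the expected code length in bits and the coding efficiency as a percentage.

Average length L = Σ p_i × l_i = 2.9032 bits
Entropy H = 2.3843 bits
Efficiency η = H/L × 100% = 82.13%


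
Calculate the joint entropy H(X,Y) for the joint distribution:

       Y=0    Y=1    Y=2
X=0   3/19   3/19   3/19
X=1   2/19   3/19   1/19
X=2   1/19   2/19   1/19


H(X,Y) = -Σ p(x,y) log₂ p(x,y)
  p(0,0)=3/19: -0.1579 × log₂(0.1579) = 0.4205
  p(0,1)=3/19: -0.1579 × log₂(0.1579) = 0.4205
  p(0,2)=3/19: -0.1579 × log₂(0.1579) = 0.4205
  p(1,0)=2/19: -0.1053 × log₂(0.1053) = 0.3419
  p(1,1)=3/19: -0.1579 × log₂(0.1579) = 0.4205
  p(1,2)=1/19: -0.0526 × log₂(0.0526) = 0.2236
  p(2,0)=1/19: -0.0526 × log₂(0.0526) = 0.2236
  p(2,1)=2/19: -0.1053 × log₂(0.1053) = 0.3419
  p(2,2)=1/19: -0.0526 × log₂(0.0526) = 0.2236
H(X,Y) = 3.0364 bits


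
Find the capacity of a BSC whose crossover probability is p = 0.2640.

For BSC with error probability p:
C = 1 - H(p) where H(p) is binary entropy
H(0.2640) = -0.2640 × log₂(0.2640) - 0.7360 × log₂(0.7360)
H(p) = 0.8327
C = 1 - 0.8327 = 0.1673 bits/use


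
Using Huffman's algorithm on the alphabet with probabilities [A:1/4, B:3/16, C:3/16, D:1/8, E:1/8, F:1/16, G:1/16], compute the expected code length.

Huffman tree construction:
Combine smallest probabilities repeatedly
Resulting codes:
  A: 01 (length 2)
  B: 111 (length 3)
  C: 00 (length 2)
  D: 100 (length 3)
  E: 101 (length 3)
  F: 1100 (length 4)
  G: 1101 (length 4)
Average length = Σ p(s) × length(s) = 2.6875 bits


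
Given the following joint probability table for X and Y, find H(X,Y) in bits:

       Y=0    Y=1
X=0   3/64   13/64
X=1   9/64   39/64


H(X,Y) = -Σ p(x,y) log₂ p(x,y)
  p(0,0)=3/64: -0.0469 × log₂(0.0469) = 0.2070
  p(0,1)=13/64: -0.2031 × log₂(0.2031) = 0.4671
  p(1,0)=9/64: -0.1406 × log₂(0.1406) = 0.3980
  p(1,1)=39/64: -0.6094 × log₂(0.6094) = 0.4355
H(X,Y) = 1.5075 bits


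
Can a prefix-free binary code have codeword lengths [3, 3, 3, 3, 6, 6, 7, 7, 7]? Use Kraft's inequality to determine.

Kraft inequality: Σ 2^(-l_i) ≤ 1 for prefix-free code
Calculating: 2^(-3) + 2^(-3) + 2^(-3) + 2^(-3) + 2^(-6) + 2^(-6) + 2^(-7) + 2^(-7) + 2^(-7)
= 0.125 + 0.125 + 0.125 + 0.125 + 0.015625 + 0.015625 + 0.0078125 + 0.0078125 + 0.0078125
= 0.5547
Since 0.5547 ≤ 1, prefix-free code exists


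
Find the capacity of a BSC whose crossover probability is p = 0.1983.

For BSC with error probability p:
C = 1 - H(p) where H(p) is binary entropy
H(0.1983) = -0.1983 × log₂(0.1983) - 0.8017 × log₂(0.8017)
H(p) = 0.7185
C = 1 - 0.7185 = 0.2815 bits/use


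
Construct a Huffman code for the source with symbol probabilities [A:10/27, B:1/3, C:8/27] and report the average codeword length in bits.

Huffman tree construction:
Combine smallest probabilities repeatedly
Resulting codes:
  A: 0 (length 1)
  B: 11 (length 2)
  C: 10 (length 2)
Average length = Σ p(s) × length(s) = 1.6296 bits


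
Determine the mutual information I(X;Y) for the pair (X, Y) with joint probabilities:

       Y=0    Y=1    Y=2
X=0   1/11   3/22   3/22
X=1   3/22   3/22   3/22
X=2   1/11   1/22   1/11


H(X) = 1.5440, H(Y) = 1.5820, H(X,Y) = 3.1060
I(X;Y) = H(X) + H(Y) - H(X,Y) = 0.0200 bits


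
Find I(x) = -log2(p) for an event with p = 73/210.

Information content I(x) = -log₂(p(x))
I = -log₂(73/210) = -log₂(0.3476)
I = 1.5244 bits


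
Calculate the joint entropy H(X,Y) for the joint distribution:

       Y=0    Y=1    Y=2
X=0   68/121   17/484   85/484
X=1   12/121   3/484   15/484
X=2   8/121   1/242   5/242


H(X,Y) = -Σ p(x,y) log₂ p(x,y)
  p(0,0)=68/121: -0.5620 × log₂(0.5620) = 0.4672
  p(0,1)=17/484: -0.0351 × log₂(0.0351) = 0.1697
  p(0,2)=85/484: -0.1756 × log₂(0.1756) = 0.4407
  p(1,0)=12/121: -0.0992 × log₂(0.0992) = 0.3306
  p(1,1)=3/484: -0.0062 × log₂(0.0062) = 0.0455
  p(1,2)=15/484: -0.0310 × log₂(0.0310) = 0.1553
  p(2,0)=8/121: -0.0661 × log₂(0.0661) = 0.2591
  p(2,1)=1/242: -0.0041 × log₂(0.0041) = 0.0327
  p(2,2)=5/242: -0.0207 × log₂(0.0207) = 0.1156
H(X,Y) = 2.0165 bits


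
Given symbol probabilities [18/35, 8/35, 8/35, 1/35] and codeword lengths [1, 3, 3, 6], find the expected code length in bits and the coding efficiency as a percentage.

Average length L = Σ p_i × l_i = 2.0571 bits
Entropy H = 1.6133 bits
Efficiency η = H/L × 100% = 78.43%


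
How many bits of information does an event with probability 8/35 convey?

Information content I(x) = -log₂(p(x))
I = -log₂(8/35) = -log₂(0.2286)
I = 2.1293 bits


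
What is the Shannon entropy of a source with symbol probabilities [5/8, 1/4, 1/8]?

H(X) = -Σ p(x) log₂ p(x)
  -5/8 × log₂(5/8) = 0.4238
  -1/4 × log₂(1/4) = 0.5000
  -1/8 × log₂(1/8) = 0.3750
H(X) = 1.2988 bits


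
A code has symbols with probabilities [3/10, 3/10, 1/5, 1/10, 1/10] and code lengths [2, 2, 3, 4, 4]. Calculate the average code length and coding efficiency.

Average length L = Σ p_i × l_i = 2.6000 bits
Entropy H = 2.1710 bits
Efficiency η = H/L × 100% = 83.50%


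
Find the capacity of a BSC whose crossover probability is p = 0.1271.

For BSC with error probability p:
C = 1 - H(p) where H(p) is binary entropy
H(0.1271) = -0.1271 × log₂(0.1271) - 0.8729 × log₂(0.8729)
H(p) = 0.5494
C = 1 - 0.5494 = 0.4506 bits/use


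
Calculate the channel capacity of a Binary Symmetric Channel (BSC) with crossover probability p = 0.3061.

For BSC with error probability p:
C = 1 - H(p) where H(p) is binary entropy
H(0.3061) = -0.3061 × log₂(0.3061) - 0.6939 × log₂(0.6939)
H(p) = 0.8886
C = 1 - 0.8886 = 0.1114 bits/use


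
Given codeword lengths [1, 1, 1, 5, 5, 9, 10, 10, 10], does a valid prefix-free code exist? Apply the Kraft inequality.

Kraft inequality: Σ 2^(-l_i) ≤ 1 for prefix-free code
Calculating: 2^(-1) + 2^(-1) + 2^(-1) + 2^(-5) + 2^(-5) + 2^(-9) + 2^(-10) + 2^(-10) + 2^(-10)
= 0.5 + 0.5 + 0.5 + 0.03125 + 0.03125 + 0.001953125 + 0.0009765625 + 0.0009765625 + 0.0009765625
= 1.5674
Since 1.5674 > 1, prefix-free code does not exist


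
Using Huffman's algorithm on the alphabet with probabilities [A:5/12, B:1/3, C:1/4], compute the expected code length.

Huffman tree construction:
Combine smallest probabilities repeatedly
Resulting codes:
  A: 0 (length 1)
  B: 11 (length 2)
  C: 10 (length 2)
Average length = Σ p(s) × length(s) = 1.5833 bits


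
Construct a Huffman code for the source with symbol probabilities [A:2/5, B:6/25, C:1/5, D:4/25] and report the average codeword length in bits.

Huffman tree construction:
Combine smallest probabilities repeatedly
Resulting codes:
  A: 0 (length 1)
  B: 10 (length 2)
  C: 111 (length 3)
  D: 110 (length 3)
Average length = Σ p(s) × length(s) = 1.9600 bits


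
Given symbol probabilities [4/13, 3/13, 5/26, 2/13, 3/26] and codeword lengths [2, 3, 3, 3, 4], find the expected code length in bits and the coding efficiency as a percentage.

Average length L = Σ p_i × l_i = 2.8077 bits
Entropy H = 2.2437 bits
Efficiency η = H/L × 100% = 79.91%


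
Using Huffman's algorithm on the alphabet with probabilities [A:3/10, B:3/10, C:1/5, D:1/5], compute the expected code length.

Huffman tree construction:
Combine smallest probabilities repeatedly
Resulting codes:
  A: 10 (length 2)
  B: 11 (length 2)
  C: 00 (length 2)
  D: 01 (length 2)
Average length = Σ p(s) × length(s) = 2.0000 bits


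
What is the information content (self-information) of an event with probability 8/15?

Information content I(x) = -log₂(p(x))
I = -log₂(8/15) = -log₂(0.5333)
I = 0.9069 bits


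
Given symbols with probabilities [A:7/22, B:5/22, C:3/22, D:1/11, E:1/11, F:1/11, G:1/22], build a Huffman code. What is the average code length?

Huffman tree construction:
Combine smallest probabilities repeatedly
Resulting codes:
  A: 11 (length 2)
  B: 01 (length 2)
  C: 100 (length 3)
  D: 1011 (length 4)
  E: 000 (length 3)
  F: 001 (length 3)
  G: 1010 (length 4)
Average length = Σ p(s) × length(s) = 2.5909 bits


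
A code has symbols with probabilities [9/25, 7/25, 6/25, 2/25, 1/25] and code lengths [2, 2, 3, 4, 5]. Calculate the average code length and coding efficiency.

Average length L = Σ p_i × l_i = 2.5200 bits
Entropy H = 2.0162 bits
Efficiency η = H/L × 100% = 80.01%


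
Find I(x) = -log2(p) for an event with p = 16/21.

Information content I(x) = -log₂(p(x))
I = -log₂(16/21) = -log₂(0.7619)
I = 0.3923 bits


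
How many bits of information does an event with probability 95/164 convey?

Information content I(x) = -log₂(p(x))
I = -log₂(95/164) = -log₂(0.5793)
I = 0.7877 bits


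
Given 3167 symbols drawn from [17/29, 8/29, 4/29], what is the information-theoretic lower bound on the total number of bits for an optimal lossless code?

Entropy H = 1.3584 bits/symbol
Minimum bits = H × n = 1.3584 × 3167
= 4302.16 bits


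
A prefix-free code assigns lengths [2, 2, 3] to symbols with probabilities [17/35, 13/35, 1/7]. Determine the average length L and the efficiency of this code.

Average length L = Σ p_i × l_i = 2.1429 bits
Entropy H = 1.4378 bits
Efficiency η = H/L × 100% = 67.10%


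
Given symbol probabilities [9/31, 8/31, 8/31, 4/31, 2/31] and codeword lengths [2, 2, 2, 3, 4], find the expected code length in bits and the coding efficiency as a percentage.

Average length L = Σ p_i × l_i = 2.2581 bits
Entropy H = 2.1629 bits
Efficiency η = H/L × 100% = 95.79%


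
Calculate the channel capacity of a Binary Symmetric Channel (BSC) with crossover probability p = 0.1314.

For BSC with error probability p:
C = 1 - H(p) where H(p) is binary entropy
H(0.1314) = -0.1314 × log₂(0.1314) - 0.8686 × log₂(0.8686)
H(p) = 0.5613
C = 1 - 0.5613 = 0.4387 bits/use


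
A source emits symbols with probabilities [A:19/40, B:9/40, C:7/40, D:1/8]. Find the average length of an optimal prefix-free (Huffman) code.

Huffman tree construction:
Combine smallest probabilities repeatedly
Resulting codes:
  A: 0 (length 1)
  B: 10 (length 2)
  C: 111 (length 3)
  D: 110 (length 3)
Average length = Σ p(s) × length(s) = 1.8250 bits


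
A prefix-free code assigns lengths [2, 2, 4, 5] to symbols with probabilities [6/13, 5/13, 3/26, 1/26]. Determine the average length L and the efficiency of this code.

Average length L = Σ p_i × l_i = 2.3462 bits
Entropy H = 1.5853 bits
Efficiency η = H/L × 100% = 67.57%


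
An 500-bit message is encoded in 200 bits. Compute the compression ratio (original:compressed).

Compression ratio = Original / Compressed
= 500 / 200 = 2.50:1


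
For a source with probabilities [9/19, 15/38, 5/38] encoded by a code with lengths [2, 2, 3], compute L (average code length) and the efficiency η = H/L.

Average length L = Σ p_i × l_i = 2.1316 bits
Entropy H = 1.4250 bits
Efficiency η = H/L × 100% = 66.85%


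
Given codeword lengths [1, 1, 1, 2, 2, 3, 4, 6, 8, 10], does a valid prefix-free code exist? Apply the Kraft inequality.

Kraft inequality: Σ 2^(-l_i) ≤ 1 for prefix-free code
Calculating: 2^(-1) + 2^(-1) + 2^(-1) + 2^(-2) + 2^(-2) + 2^(-3) + 2^(-4) + 2^(-6) + 2^(-8) + 2^(-10)
= 0.5 + 0.5 + 0.5 + 0.25 + 0.25 + 0.125 + 0.0625 + 0.015625 + 0.00390625 + 0.0009765625
= 2.2080
Since 2.2080 > 1, prefix-free code does not exist


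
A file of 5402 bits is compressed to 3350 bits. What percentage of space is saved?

Space savings = (1 - Compressed/Original) × 100%
= (1 - 3350/5402) × 100%
= 37.99%


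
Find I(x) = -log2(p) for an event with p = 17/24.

Information content I(x) = -log₂(p(x))
I = -log₂(17/24) = -log₂(0.7083)
I = 0.4975 bits


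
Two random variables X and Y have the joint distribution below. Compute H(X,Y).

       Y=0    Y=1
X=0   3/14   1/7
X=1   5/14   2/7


H(X,Y) = -Σ p(x,y) log₂ p(x,y)
  p(0,0)=3/14: -0.2143 × log₂(0.2143) = 0.4762
  p(0,1)=1/7: -0.1429 × log₂(0.1429) = 0.4011
  p(1,0)=5/14: -0.3571 × log₂(0.3571) = 0.5305
  p(1,1)=2/7: -0.2857 × log₂(0.2857) = 0.5164
H(X,Y) = 1.9242 bits


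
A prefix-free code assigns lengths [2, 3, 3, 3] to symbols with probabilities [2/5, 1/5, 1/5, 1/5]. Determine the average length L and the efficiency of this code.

Average length L = Σ p_i × l_i = 2.6000 bits
Entropy H = 1.9219 bits
Efficiency η = H/L × 100% = 73.92%


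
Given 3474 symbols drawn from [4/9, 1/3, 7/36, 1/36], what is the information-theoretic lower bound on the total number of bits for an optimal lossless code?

Entropy H = 1.6513 bits/symbol
Minimum bits = H × n = 1.6513 × 3474
= 5736.56 bits


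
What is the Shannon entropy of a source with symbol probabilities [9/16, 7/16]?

H(X) = -Σ p(x) log₂ p(x)
  -9/16 × log₂(9/16) = 0.4669
  -7/16 × log₂(7/16) = 0.5218
H(X) = 0.9887 bits


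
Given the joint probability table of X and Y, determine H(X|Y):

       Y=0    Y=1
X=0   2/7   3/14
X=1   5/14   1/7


H(X|Y) = Σ_y p(y) H(X|Y=y)
  p(Y=0) = 9/14, H(X|Y=0) = 0.9911
  p(Y=1) = 5/14, H(X|Y=1) = 0.9710
H(X|Y) = 0.6429×0.9911 + 0.3571×0.9710 = 0.9839 bits


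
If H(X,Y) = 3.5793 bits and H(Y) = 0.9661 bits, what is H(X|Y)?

Chain rule: H(X,Y) = H(X|Y) + H(Y)
H(X|Y) = H(X,Y) - H(Y) = 3.5793 - 0.9661 = 2.6132 bits


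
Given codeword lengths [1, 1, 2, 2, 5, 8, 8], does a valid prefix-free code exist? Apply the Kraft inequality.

Kraft inequality: Σ 2^(-l_i) ≤ 1 for prefix-free code
Calculating: 2^(-1) + 2^(-1) + 2^(-2) + 2^(-2) + 2^(-5) + 2^(-8) + 2^(-8)
= 0.5 + 0.5 + 0.25 + 0.25 + 0.03125 + 0.00390625 + 0.00390625
= 1.5391
Since 1.5391 > 1, prefix-free code does not exist


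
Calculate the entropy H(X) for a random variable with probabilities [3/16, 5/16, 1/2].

H(X) = -Σ p(x) log₂ p(x)
  -3/16 × log₂(3/16) = 0.4528
  -5/16 × log₂(5/16) = 0.5244
  -1/2 × log₂(1/2) = 0.5000
H(X) = 1.4772 bits


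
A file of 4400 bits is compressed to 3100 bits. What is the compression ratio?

Compression ratio = Original / Compressed
= 4400 / 3100 = 1.42:1


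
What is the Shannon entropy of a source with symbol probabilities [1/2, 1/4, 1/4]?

H(X) = -Σ p(x) log₂ p(x)
  -1/2 × log₂(1/2) = 0.5000
  -1/4 × log₂(1/4) = 0.5000
  -1/4 × log₂(1/4) = 0.5000
H(X) = 1.5000 bits


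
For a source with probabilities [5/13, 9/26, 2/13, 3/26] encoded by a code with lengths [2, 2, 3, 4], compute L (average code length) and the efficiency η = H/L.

Average length L = Σ p_i × l_i = 2.3846 bits
Entropy H = 1.8349 bits
Efficiency η = H/L × 100% = 76.95%


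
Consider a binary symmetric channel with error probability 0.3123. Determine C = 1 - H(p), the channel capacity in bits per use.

For BSC with error probability p:
C = 1 - H(p) where H(p) is binary entropy
H(0.3123) = -0.3123 × log₂(0.3123) - 0.6877 × log₂(0.6877)
H(p) = 0.8958
C = 1 - 0.8958 = 0.1042 bits/use


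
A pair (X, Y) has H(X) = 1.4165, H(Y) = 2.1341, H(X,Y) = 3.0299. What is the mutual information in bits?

I(X;Y) = H(X) + H(Y) - H(X,Y)
I(X;Y) = 1.4165 + 2.1341 - 3.0299 = 0.5207 bits


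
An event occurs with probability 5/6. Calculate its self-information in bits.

Information content I(x) = -log₂(p(x))
I = -log₂(5/6) = -log₂(0.8333)
I = 0.2630 bits


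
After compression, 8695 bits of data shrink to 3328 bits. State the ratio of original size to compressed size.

Compression ratio = Original / Compressed
= 8695 / 3328 = 2.61:1


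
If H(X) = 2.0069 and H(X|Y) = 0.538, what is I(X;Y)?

I(X;Y) = H(X) - H(X|Y)
I(X;Y) = 2.0069 - 0.538 = 1.4689 bits


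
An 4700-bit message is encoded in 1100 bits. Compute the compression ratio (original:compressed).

Compression ratio = Original / Compressed
= 4700 / 1100 = 4.27:1


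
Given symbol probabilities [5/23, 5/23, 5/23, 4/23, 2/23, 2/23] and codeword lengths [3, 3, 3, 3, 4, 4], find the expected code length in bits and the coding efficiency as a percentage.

Average length L = Σ p_i × l_i = 3.1739 bits
Entropy H = 2.4875 bits
Efficiency η = H/L × 100% = 78.37%


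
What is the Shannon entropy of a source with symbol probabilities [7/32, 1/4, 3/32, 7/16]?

H(X) = -Σ p(x) log₂ p(x)
  -7/32 × log₂(7/32) = 0.4796
  -1/4 × log₂(1/4) = 0.5000
  -3/32 × log₂(3/32) = 0.3202
  -7/16 × log₂(7/16) = 0.5218
H(X) = 1.8216 bits


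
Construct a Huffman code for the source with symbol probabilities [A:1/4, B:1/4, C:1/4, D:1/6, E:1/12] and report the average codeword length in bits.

Huffman tree construction:
Combine smallest probabilities repeatedly
Resulting codes:
  A: 00 (length 2)
  B: 01 (length 2)
  C: 10 (length 2)
  D: 111 (length 3)
  E: 110 (length 3)
Average length = Σ p(s) × length(s) = 2.2500 bits


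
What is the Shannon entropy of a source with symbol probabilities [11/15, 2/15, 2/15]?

H(X) = -Σ p(x) log₂ p(x)
  -11/15 × log₂(11/15) = 0.3281
  -2/15 × log₂(2/15) = 0.3876
  -2/15 × log₂(2/15) = 0.3876
H(X) = 1.1033 bits


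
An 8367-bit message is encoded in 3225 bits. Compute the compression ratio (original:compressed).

Compression ratio = Original / Compressed
= 8367 / 3225 = 2.59:1


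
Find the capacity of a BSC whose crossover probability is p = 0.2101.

For BSC with error probability p:
C = 1 - H(p) where H(p) is binary entropy
H(0.2101) = -0.2101 × log₂(0.2101) - 0.7899 × log₂(0.7899)
H(p) = 0.7417
C = 1 - 0.7417 = 0.2583 bits/use


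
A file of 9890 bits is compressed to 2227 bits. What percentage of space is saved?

Space savings = (1 - Compressed/Original) × 100%
= (1 - 2227/9890) × 100%
= 77.48%


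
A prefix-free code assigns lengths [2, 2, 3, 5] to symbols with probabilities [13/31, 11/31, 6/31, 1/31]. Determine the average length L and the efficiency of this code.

Average length L = Σ p_i × l_i = 2.2903 bits
Entropy H = 1.6745 bits
Efficiency η = H/L × 100% = 73.11%


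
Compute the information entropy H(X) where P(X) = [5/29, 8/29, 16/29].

H(X) = -Σ p(x) log₂ p(x)
  -5/29 × log₂(5/29) = 0.4373
  -8/29 × log₂(8/29) = 0.5125
  -16/29 × log₂(16/29) = 0.4734
H(X) = 1.4232 bits


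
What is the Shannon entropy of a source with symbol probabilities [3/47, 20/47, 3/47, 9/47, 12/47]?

H(X) = -Σ p(x) log₂ p(x)
  -3/47 × log₂(3/47) = 0.2534
  -20/47 × log₂(20/47) = 0.5245
  -3/47 × log₂(3/47) = 0.2534
  -9/47 × log₂(9/47) = 0.4566
  -12/47 × log₂(12/47) = 0.5029
H(X) = 1.9908 bits


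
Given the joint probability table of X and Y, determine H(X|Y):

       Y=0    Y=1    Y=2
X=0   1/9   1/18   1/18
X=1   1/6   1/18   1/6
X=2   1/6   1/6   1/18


H(X|Y) = Σ_y p(y) H(X|Y=y)
  p(Y=0) = 4/9, H(X|Y=0) = 1.5613
  p(Y=1) = 5/18, H(X|Y=1) = 1.3710
  p(Y=2) = 5/18, H(X|Y=2) = 1.3710
H(X|Y) = 0.4444×1.5613 + 0.2778×1.3710 + 0.2778×1.3710 = 1.4555 bits


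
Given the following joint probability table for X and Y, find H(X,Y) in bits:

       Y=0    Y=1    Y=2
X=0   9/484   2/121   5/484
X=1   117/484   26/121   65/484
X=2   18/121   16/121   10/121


H(X,Y) = -Σ p(x,y) log₂ p(x,y)
  p(0,0)=9/484: -0.0186 × log₂(0.0186) = 0.1069
  p(0,1)=2/121: -0.0165 × log₂(0.0165) = 0.0978
  p(0,2)=5/484: -0.0103 × log₂(0.0103) = 0.0682
  p(1,0)=117/484: -0.2417 × log₂(0.2417) = 0.4952
  p(1,1)=26/121: -0.2149 × log₂(0.2149) = 0.4767
  p(1,2)=65/484: -0.1343 × log₂(0.1343) = 0.3890
  p(2,0)=18/121: -0.1488 × log₂(0.1488) = 0.4089
  p(2,1)=16/121: -0.1322 × log₂(0.1322) = 0.3860
  p(2,2)=10/121: -0.0826 × log₂(0.0826) = 0.2973
H(X,Y) = 2.7259 bits


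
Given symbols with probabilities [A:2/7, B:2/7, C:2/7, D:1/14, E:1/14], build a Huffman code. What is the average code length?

Huffman tree construction:
Combine smallest probabilities repeatedly
Resulting codes:
  A: 01 (length 2)
  B: 10 (length 2)
  C: 11 (length 2)
  D: 000 (length 3)
  E: 001 (length 3)
Average length = Σ p(s) × length(s) = 2.1429 bits


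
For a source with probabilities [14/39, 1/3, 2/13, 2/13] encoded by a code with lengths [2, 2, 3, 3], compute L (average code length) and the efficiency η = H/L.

Average length L = Σ p_i × l_i = 2.3077 bits
Entropy H = 1.8898 bits
Efficiency η = H/L × 100% = 81.89%


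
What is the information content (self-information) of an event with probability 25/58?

Information content I(x) = -log₂(p(x))
I = -log₂(25/58) = -log₂(0.4310)
I = 1.2141 bits


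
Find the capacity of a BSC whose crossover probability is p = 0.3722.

For BSC with error probability p:
C = 1 - H(p) where H(p) is binary entropy
H(0.3722) = -0.3722 × log₂(0.3722) - 0.6278 × log₂(0.6278)
H(p) = 0.9523
C = 1 - 0.9523 = 0.0477 bits/use


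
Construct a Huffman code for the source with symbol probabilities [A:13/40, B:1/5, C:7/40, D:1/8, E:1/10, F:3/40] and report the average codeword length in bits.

Huffman tree construction:
Combine smallest probabilities repeatedly
Resulting codes:
  A: 11 (length 2)
  B: 01 (length 2)
  C: 101 (length 3)
  D: 100 (length 3)
  E: 001 (length 3)
  F: 000 (length 3)
Average length = Σ p(s) × length(s) = 2.4750 bits


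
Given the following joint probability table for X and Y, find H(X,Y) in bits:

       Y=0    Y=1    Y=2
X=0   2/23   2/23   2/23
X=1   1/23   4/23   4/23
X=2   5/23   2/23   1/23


H(X,Y) = -Σ p(x,y) log₂ p(x,y)
  p(0,0)=2/23: -0.0870 × log₂(0.0870) = 0.3064
  p(0,1)=2/23: -0.0870 × log₂(0.0870) = 0.3064
  p(0,2)=2/23: -0.0870 × log₂(0.0870) = 0.3064
  p(1,0)=1/23: -0.0435 × log₂(0.0435) = 0.1967
  p(1,1)=4/23: -0.1739 × log₂(0.1739) = 0.4389
  p(1,2)=4/23: -0.1739 × log₂(0.1739) = 0.4389
  p(2,0)=5/23: -0.2174 × log₂(0.2174) = 0.4786
  p(2,1)=2/23: -0.0870 × log₂(0.0870) = 0.3064
  p(2,2)=1/23: -0.0435 × log₂(0.0435) = 0.1967
H(X,Y) = 2.9753 bits


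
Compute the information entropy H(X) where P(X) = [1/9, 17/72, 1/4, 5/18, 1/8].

H(X) = -Σ p(x) log₂ p(x)
  -1/9 × log₂(1/9) = 0.3522
  -17/72 × log₂(17/72) = 0.4917
  -1/4 × log₂(1/4) = 0.5000
  -5/18 × log₂(5/18) = 0.5133
  -1/8 × log₂(1/8) = 0.3750
H(X) = 2.2322 bits


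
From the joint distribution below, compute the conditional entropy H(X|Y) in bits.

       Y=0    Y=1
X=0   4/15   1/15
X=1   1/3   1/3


H(X|Y) = Σ_y p(y) H(X|Y=y)
  p(Y=0) = 3/5, H(X|Y=0) = 0.9911
  p(Y=1) = 2/5, H(X|Y=1) = 0.6500
H(X|Y) = 0.6000×0.9911 + 0.4000×0.6500 = 0.8547 bits


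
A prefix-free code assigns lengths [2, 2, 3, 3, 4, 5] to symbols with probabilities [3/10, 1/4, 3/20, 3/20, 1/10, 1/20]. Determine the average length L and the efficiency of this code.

Average length L = Σ p_i × l_i = 2.6500 bits
Entropy H = 2.3905 bits
Efficiency η = H/L × 100% = 90.21%


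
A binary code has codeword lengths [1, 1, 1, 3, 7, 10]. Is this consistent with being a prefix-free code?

Kraft inequality: Σ 2^(-l_i) ≤ 1 for prefix-free code
Calculating: 2^(-1) + 2^(-1) + 2^(-1) + 2^(-3) + 2^(-7) + 2^(-10)
= 0.5 + 0.5 + 0.5 + 0.125 + 0.0078125 + 0.0009765625
= 1.6338
Since 1.6338 > 1, prefix-free code does not exist


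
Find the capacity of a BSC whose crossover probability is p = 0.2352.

For BSC with error probability p:
C = 1 - H(p) where H(p) is binary entropy
H(0.2352) = -0.2352 × log₂(0.2352) - 0.7648 × log₂(0.7648)
H(p) = 0.7870
C = 1 - 0.7870 = 0.2130 bits/use


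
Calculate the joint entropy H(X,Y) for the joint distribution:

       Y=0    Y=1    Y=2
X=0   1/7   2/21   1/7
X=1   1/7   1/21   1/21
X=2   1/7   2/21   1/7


H(X,Y) = -Σ p(x,y) log₂ p(x,y)
  p(0,0)=1/7: -0.1429 × log₂(0.1429) = 0.4011
  p(0,1)=2/21: -0.0952 × log₂(0.0952) = 0.3231
  p(0,2)=1/7: -0.1429 × log₂(0.1429) = 0.4011
  p(1,0)=1/7: -0.1429 × log₂(0.1429) = 0.4011
  p(1,1)=1/21: -0.0476 × log₂(0.0476) = 0.2092
  p(1,2)=1/21: -0.0476 × log₂(0.0476) = 0.2092
  p(2,0)=1/7: -0.1429 × log₂(0.1429) = 0.4011
  p(2,1)=2/21: -0.0952 × log₂(0.0952) = 0.3231
  p(2,2)=1/7: -0.1429 × log₂(0.1429) = 0.4011
H(X,Y) = 3.0697 bits


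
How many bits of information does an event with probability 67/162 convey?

Information content I(x) = -log₂(p(x))
I = -log₂(67/162) = -log₂(0.4136)
I = 1.2738 bits


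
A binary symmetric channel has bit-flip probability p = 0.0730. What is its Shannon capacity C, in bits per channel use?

For BSC with error probability p:
C = 1 - H(p) where H(p) is binary entropy
H(0.0730) = -0.0730 × log₂(0.0730) - 0.9270 × log₂(0.9270)
H(p) = 0.3770
C = 1 - 0.3770 = 0.6230 bits/use


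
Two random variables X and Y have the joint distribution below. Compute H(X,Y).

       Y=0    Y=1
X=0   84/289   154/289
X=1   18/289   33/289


H(X,Y) = -Σ p(x,y) log₂ p(x,y)
  p(0,0)=84/289: -0.2907 × log₂(0.2907) = 0.5181
  p(0,1)=154/289: -0.5329 × log₂(0.5329) = 0.4839
  p(1,0)=18/289: -0.0623 × log₂(0.0623) = 0.2494
  p(1,1)=33/289: -0.1142 × log₂(0.1142) = 0.3575
H(X,Y) = 1.6090 bits


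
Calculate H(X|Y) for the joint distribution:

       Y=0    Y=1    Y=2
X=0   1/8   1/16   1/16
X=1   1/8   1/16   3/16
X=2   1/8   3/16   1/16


H(X|Y) = Σ_y p(y) H(X|Y=y)
  p(Y=0) = 3/8, H(X|Y=0) = 1.5850
  p(Y=1) = 5/16, H(X|Y=1) = 1.3710
  p(Y=2) = 5/16, H(X|Y=2) = 1.3710
H(X|Y) = 0.3750×1.5850 + 0.3125×1.3710 + 0.3125×1.3710 = 1.4512 bits


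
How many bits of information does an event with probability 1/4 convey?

Information content I(x) = -log₂(p(x))
I = -log₂(1/4) = -log₂(0.2500)
I = 2.0000 bits


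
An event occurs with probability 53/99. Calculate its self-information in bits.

Information content I(x) = -log₂(p(x))
I = -log₂(53/99) = -log₂(0.5354)
I = 0.9014 bits


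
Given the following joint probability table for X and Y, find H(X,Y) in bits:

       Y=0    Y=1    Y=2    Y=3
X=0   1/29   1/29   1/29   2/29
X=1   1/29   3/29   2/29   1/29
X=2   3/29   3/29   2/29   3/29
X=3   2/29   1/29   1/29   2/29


H(X,Y) = -Σ p(x,y) log₂ p(x,y)
  p(0,0)=1/29: -0.0345 × log₂(0.0345) = 0.1675
  p(0,1)=1/29: -0.0345 × log₂(0.0345) = 0.1675
  p(0,2)=1/29: -0.0345 × log₂(0.0345) = 0.1675
  p(0,3)=2/29: -0.0690 × log₂(0.0690) = 0.2661
  p(1,0)=1/29: -0.0345 × log₂(0.0345) = 0.1675
  p(1,1)=3/29: -0.1034 × log₂(0.1034) = 0.3386
  p(1,2)=2/29: -0.0690 × log₂(0.0690) = 0.2661
  p(1,3)=1/29: -0.0345 × log₂(0.0345) = 0.1675
  p(2,0)=3/29: -0.1034 × log₂(0.1034) = 0.3386
  p(2,1)=3/29: -0.1034 × log₂(0.1034) = 0.3386
  p(2,2)=2/29: -0.0690 × log₂(0.0690) = 0.2661
  p(2,3)=3/29: -0.1034 × log₂(0.1034) = 0.3386
  p(3,0)=2/29: -0.0690 × log₂(0.0690) = 0.2661
  p(3,1)=1/29: -0.0345 × log₂(0.0345) = 0.1675
  p(3,2)=1/29: -0.0345 × log₂(0.0345) = 0.1675
  p(3,3)=2/29: -0.0690 × log₂(0.0690) = 0.2661
H(X,Y) = 3.8573 bits


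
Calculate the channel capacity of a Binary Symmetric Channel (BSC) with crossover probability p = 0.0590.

For BSC with error probability p:
C = 1 - H(p) where H(p) is binary entropy
H(0.0590) = -0.0590 × log₂(0.0590) - 0.9410 × log₂(0.9410)
H(p) = 0.3235
C = 1 - 0.3235 = 0.6765 bits/use


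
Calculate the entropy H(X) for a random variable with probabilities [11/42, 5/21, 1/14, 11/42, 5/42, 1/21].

H(X) = -Σ p(x) log₂ p(x)
  -11/42 × log₂(11/42) = 0.5062
  -5/21 × log₂(5/21) = 0.4929
  -1/14 × log₂(1/14) = 0.2720
  -11/42 × log₂(11/42) = 0.5062
  -5/42 × log₂(5/42) = 0.3655
  -1/21 × log₂(1/21) = 0.2092
H(X) = 2.3520 bits


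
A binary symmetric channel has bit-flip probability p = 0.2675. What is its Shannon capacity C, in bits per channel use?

For BSC with error probability p:
C = 1 - H(p) where H(p) is binary entropy
H(0.2675) = -0.2675 × log₂(0.2675) - 0.7325 × log₂(0.7325)
H(p) = 0.8379
C = 1 - 0.8379 = 0.1621 bits/use


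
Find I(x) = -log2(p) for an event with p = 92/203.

Information content I(x) = -log₂(p(x))
I = -log₂(92/203) = -log₂(0.4532)
I = 1.1418 bits


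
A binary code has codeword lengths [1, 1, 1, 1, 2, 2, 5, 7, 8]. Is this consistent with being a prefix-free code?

Kraft inequality: Σ 2^(-l_i) ≤ 1 for prefix-free code
Calculating: 2^(-1) + 2^(-1) + 2^(-1) + 2^(-1) + 2^(-2) + 2^(-2) + 2^(-5) + 2^(-7) + 2^(-8)
= 0.5 + 0.5 + 0.5 + 0.5 + 0.25 + 0.25 + 0.03125 + 0.0078125 + 0.00390625
= 2.5430
Since 2.5430 > 1, prefix-free code does not exist


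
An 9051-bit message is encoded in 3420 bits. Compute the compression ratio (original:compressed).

Compression ratio = Original / Compressed
= 9051 / 3420 = 2.65:1


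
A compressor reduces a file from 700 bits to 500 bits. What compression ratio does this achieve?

Compression ratio = Original / Compressed
= 700 / 500 = 1.40:1


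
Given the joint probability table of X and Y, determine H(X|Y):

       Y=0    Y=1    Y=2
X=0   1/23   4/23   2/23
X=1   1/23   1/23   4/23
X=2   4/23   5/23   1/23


H(X|Y) = Σ_y p(y) H(X|Y=y)
  p(Y=0) = 6/23, H(X|Y=0) = 1.2516
  p(Y=1) = 10/23, H(X|Y=1) = 1.3610
  p(Y=2) = 7/23, H(X|Y=2) = 1.3788
H(X|Y) = 0.2609×1.2516 + 0.4348×1.3610 + 0.3043×1.3788 = 1.3379 bits


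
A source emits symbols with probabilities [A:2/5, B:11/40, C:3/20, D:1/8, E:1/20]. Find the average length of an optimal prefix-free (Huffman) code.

Huffman tree construction:
Combine smallest probabilities repeatedly
Resulting codes:
  A: 0 (length 1)
  B: 10 (length 2)
  C: 110 (length 3)
  D: 1111 (length 4)
  E: 1110 (length 4)
Average length = Σ p(s) × length(s) = 2.1000 bits


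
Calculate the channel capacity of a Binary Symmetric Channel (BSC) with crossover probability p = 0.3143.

For BSC with error probability p:
C = 1 - H(p) where H(p) is binary entropy
H(0.3143) = -0.3143 × log₂(0.3143) - 0.6857 × log₂(0.6857)
H(p) = 0.8981
C = 1 - 0.8981 = 0.1019 bits/use


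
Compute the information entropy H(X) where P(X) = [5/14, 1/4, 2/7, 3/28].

H(X) = -Σ p(x) log₂ p(x)
  -5/14 × log₂(5/14) = 0.5305
  -1/4 × log₂(1/4) = 0.5000
  -2/7 × log₂(2/7) = 0.5164
  -3/28 × log₂(3/28) = 0.3453
H(X) = 1.8922 bits


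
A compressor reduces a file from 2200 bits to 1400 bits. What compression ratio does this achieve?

Compression ratio = Original / Compressed
= 2200 / 1400 = 1.57:1
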